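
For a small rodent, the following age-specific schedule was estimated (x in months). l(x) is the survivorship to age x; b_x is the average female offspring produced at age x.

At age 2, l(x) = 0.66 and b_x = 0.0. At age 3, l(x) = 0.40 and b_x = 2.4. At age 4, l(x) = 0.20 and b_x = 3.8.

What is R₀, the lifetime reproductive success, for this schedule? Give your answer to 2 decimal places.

R₀ = Σ l(x) b_x:
  age 2: 0.66 × 0.0 = 0.0000
  age 3: 0.40 × 2.4 = 0.9600
  age 4: 0.20 × 3.8 = 0.7600
R₀ = 0.0000 + 0.9600 + 0.7600 = 1.7200

1.72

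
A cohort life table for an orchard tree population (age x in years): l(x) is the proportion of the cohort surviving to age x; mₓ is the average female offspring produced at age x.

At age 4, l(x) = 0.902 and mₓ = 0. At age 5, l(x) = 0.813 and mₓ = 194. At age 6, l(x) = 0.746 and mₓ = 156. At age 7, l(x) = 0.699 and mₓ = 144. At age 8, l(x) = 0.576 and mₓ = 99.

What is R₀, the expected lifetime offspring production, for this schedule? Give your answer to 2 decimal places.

R₀ = Σ l(x) mₓ:
  age 4: 0.902 × 0 = 0.0000
  age 5: 0.813 × 194 = 157.7220
  age 6: 0.746 × 156 = 116.3760
  age 7: 0.699 × 144 = 100.6560
  age 8: 0.576 × 99 = 57.0240
R₀ = 0.0000 + 157.7220 + 116.3760 + 100.6560 + 57.0240 = 431.7780

431.78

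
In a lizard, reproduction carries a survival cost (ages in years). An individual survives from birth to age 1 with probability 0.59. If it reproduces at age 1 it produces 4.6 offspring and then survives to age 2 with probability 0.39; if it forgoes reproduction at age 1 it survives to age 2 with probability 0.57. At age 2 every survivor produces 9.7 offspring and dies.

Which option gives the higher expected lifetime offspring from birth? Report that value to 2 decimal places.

4.95

breed at age 1: R₀ = 0.59 × (4.6 + 0.39 × 9.7) = 0.59 × 8.3830 = 4.9460
delay to age 2: R₀ = 0.59 × (0.57 × 9.7) = 0.59 × 5.5290 = 3.2621
Higher: breed at age 1 (4.9460).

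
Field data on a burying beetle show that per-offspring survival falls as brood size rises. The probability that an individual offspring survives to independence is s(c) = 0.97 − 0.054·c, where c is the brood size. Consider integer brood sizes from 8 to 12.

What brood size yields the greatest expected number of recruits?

9

Expected recruits = c × s(c):
  c=8: 8 × 0.538 = 4.304
  c=9: 9 × 0.484 = 4.356
  c=10: 10 × 0.430 = 4.300
  c=11: 11 × 0.376 = 4.136
  c=12: 12 × 0.322 = 3.864
Maximum at c = 9 (4.356 recruits).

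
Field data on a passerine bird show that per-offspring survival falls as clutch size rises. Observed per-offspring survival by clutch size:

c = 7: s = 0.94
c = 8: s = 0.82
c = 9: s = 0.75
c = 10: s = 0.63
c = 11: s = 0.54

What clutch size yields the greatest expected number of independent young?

9

Expected independent young = c × s(c):
  c=7: 7 × 0.94 = 6.580
  c=8: 8 × 0.82 = 6.560
  c=9: 9 × 0.75 = 6.750
  c=10: 10 × 0.63 = 6.300
  c=11: 11 × 0.54 = 5.940
Maximum at c = 9 (6.750 independent young).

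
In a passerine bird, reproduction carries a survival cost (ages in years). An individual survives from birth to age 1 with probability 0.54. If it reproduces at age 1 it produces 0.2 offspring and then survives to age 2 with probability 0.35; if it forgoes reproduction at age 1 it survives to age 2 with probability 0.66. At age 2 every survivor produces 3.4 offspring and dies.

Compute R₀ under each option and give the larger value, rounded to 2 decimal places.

1.21

breed at age 1: R₀ = 0.54 × (0.2 + 0.35 × 3.4) = 0.54 × 1.3900 = 0.7506
delay to age 2: R₀ = 0.54 × (0.66 × 3.4) = 0.54 × 2.2440 = 1.2118
Higher: delay to age 2 (1.2118).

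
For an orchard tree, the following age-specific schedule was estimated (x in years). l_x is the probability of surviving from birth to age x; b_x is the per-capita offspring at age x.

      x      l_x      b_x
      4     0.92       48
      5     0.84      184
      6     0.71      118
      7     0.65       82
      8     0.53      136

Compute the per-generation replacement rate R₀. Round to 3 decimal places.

R₀ = Σ l_x b_x:
  age 4: 0.92 × 48 = 44.1600
  age 5: 0.84 × 184 = 154.5600
  age 6: 0.71 × 118 = 83.7800
  age 7: 0.65 × 82 = 53.3000
  age 8: 0.53 × 136 = 72.0800
R₀ = 44.1600 + 154.5600 + 83.7800 + 53.3000 + 72.0800 = 407.8800

407.880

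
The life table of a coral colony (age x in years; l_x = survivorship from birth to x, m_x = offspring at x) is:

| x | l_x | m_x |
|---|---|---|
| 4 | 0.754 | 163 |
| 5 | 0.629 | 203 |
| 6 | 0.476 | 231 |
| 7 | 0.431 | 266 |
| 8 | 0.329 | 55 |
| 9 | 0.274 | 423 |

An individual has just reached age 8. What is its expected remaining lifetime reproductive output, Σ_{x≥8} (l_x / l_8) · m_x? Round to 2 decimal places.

407.29

l_8 = 0.329. Conditional survival from age 8 to x is l_x / l_8.
  x=8: (0.329/0.329) × 55 = 55.0000
  x=9: (0.274/0.329) × 423 = 352.2857
Sum = 55.0000 + 352.2857 = 407.2857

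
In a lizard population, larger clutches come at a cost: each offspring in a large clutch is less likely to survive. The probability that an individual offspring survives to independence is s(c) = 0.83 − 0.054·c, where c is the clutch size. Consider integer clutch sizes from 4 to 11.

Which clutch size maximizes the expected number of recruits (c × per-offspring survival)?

8

Expected recruits = c × s(c):
  c=4: 4 × 0.614 = 2.456
  c=5: 5 × 0.560 = 2.800
  c=6: 6 × 0.506 = 3.036
  c=7: 7 × 0.452 = 3.164
  c=8: 8 × 0.398 = 3.184
  c=9: 9 × 0.344 = 3.096
  c=10: 10 × 0.290 = 2.900
  c=11: 11 × 0.236 = 2.596
Maximum at c = 8 (3.184 recruits).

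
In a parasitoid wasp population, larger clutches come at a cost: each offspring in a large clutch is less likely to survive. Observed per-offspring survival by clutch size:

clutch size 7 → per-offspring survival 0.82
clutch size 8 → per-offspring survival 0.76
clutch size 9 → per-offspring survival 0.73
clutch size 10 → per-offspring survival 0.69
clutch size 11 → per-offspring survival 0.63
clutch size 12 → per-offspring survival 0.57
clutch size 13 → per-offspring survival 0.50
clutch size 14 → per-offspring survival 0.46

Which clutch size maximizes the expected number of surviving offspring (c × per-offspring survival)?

Expected surviving offspring = c × s(c):
  c=7: 7 × 0.82 = 5.740
  c=8: 8 × 0.76 = 6.080
  c=9: 9 × 0.73 = 6.570
  c=10: 10 × 0.69 = 6.900
  c=11: 11 × 0.63 = 6.930
  c=12: 12 × 0.57 = 6.840
  c=13: 13 × 0.50 = 6.500
  c=14: 14 × 0.46 = 6.440
Maximum at c = 11 (6.930 surviving offspring).

11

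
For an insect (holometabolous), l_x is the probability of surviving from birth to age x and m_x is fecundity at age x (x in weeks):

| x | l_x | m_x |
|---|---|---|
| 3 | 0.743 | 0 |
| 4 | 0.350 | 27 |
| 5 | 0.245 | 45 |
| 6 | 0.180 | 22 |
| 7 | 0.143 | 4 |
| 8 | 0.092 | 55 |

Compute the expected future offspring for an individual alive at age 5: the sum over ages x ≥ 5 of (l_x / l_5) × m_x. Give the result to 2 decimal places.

l_5 = 0.245. Conditional survival from age 5 to x is l_x / l_5.
  x=5: (0.245/0.245) × 45 = 45.0000
  x=6: (0.180/0.245) × 22 = 16.1633
  x=7: (0.143/0.245) × 4 = 2.3347
  x=8: (0.092/0.245) × 55 = 20.6531
Sum = 45.0000 + 16.1633 + 2.3347 + 20.6531 = 84.1510

84.15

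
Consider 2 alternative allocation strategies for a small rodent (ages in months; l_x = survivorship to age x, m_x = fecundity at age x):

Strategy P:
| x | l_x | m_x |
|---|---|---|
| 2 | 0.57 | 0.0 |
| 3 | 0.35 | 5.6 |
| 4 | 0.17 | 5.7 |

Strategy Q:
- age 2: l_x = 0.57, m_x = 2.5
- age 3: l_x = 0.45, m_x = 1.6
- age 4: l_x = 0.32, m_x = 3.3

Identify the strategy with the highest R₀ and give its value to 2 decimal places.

3.20

Strategy P: R₀ = 0.57×0.0 + 0.35×5.6 + 0.17×5.7 = 2.9290
Strategy Q: R₀ = 0.57×2.5 + 0.45×1.6 + 0.32×3.3 = 3.2010
Highest R₀: strategy Q with 3.2010.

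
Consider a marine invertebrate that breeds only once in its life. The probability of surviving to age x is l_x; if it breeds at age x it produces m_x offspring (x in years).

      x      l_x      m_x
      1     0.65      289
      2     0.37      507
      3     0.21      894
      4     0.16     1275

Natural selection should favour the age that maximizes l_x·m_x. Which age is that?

4

Expected offspring if breeding at age x = l_x × m_x:
  age 1: 0.65 × 289 = 187.850
  age 2: 0.37 × 507 = 187.590
  age 3: 0.21 × 894 = 187.740
  age 4: 0.16 × 1275 = 204.000
Maximum at age 4 (204.000).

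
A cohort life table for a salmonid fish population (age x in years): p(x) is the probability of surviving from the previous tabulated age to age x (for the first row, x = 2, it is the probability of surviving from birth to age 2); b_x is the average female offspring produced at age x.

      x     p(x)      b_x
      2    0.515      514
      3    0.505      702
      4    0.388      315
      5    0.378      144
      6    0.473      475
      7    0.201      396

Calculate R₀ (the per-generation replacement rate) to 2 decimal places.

Survivorship from birth: l_x = p_2·p_3·…·p_x.
  l_2 = 0.51500
  l_3 = 0.26008
  l_4 = 0.10091
  l_5 = 0.03814
  l_6 = 0.01804
  l_7 = 0.00363
R₀ = Σ l_x b_x:
  age 2: 0.51500 × 514 = 264.7100
  age 3: 0.26008 × 702 = 182.5762
  age 4: 0.10091 × 315 = 31.7867
  age 5: 0.03814 × 144 = 5.4922
  age 6: 0.01804 × 475 = 8.5690
  age 7: 0.00363 × 396 = 1.4375
R₀ = 264.7100 + 182.5762 + 31.7867 + 5.4922 + 8.5690 + 1.4375 = 494.5714

494.57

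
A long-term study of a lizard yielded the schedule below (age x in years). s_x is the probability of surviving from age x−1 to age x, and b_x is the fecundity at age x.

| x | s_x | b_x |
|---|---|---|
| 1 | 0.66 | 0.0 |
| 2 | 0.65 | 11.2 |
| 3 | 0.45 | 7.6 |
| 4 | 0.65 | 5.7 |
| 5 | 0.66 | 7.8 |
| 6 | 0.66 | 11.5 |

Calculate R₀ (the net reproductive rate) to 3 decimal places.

8.262

Survivorship from birth: l_x = s_1·s_2·…·s_x.
  l_1 = 0.66000
  l_2 = 0.42900
  l_3 = 0.19305
  l_4 = 0.12548
  l_5 = 0.08282
  l_6 = 0.05466
R₀ = Σ l_x b_x:
  age 1: 0.66000 × 0.0 = 0.0000
  age 2: 0.42900 × 11.2 = 4.8048
  age 3: 0.19305 × 7.6 = 1.4672
  age 4: 0.12548 × 5.7 = 0.7152
  age 5: 0.08282 × 7.8 = 0.6460
  age 6: 0.05466 × 11.5 = 0.6286
R₀ = 0.0000 + 4.8048 + 1.4672 + 0.7152 + 0.6460 + 0.6286 = 8.2618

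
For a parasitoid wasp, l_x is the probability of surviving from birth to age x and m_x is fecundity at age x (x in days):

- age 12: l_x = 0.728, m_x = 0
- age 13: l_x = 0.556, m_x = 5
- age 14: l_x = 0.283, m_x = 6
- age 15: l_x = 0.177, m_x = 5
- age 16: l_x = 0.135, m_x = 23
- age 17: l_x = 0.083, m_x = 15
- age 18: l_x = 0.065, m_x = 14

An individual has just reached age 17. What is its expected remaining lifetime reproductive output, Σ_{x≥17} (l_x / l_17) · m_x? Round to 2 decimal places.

l_17 = 0.083. Conditional survival from age 17 to x is l_x / l_17.
  x=17: (0.083/0.083) × 15 = 15.0000
  x=18: (0.065/0.083) × 14 = 10.9639
Sum = 15.0000 + 10.9639 = 25.9639

25.96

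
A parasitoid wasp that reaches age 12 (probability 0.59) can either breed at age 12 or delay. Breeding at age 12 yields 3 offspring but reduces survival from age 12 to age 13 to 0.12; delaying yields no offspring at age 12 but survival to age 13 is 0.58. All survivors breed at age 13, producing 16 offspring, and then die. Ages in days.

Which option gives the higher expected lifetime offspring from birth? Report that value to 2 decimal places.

breed at age 12: R₀ = 0.59 × (3 + 0.12 × 16) = 0.59 × 4.9200 = 2.9028
delay to age 13: R₀ = 0.59 × (0.58 × 16) = 0.59 × 9.2800 = 5.4752
Higher: delay to age 13 (5.4752).

5.48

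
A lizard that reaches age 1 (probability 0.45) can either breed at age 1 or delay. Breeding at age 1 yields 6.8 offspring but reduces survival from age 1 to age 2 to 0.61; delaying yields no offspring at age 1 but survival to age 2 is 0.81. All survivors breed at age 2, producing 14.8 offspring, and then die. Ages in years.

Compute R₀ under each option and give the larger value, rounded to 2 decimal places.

7.12

breed at age 1: R₀ = 0.45 × (6.8 + 0.61 × 14.8) = 0.45 × 15.8280 = 7.1226
delay to age 2: R₀ = 0.45 × (0.81 × 14.8) = 0.45 × 11.9880 = 5.3946
Higher: breed at age 1 (7.1226).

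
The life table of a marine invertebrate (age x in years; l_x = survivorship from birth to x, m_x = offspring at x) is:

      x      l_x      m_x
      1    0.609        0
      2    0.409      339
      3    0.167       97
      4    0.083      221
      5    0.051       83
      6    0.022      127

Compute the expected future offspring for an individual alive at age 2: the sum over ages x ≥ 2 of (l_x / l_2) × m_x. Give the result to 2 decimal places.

l_2 = 0.409. Conditional survival from age 2 to x is l_x / l_2.
  x=2: (0.409/0.409) × 339 = 339.0000
  x=3: (0.167/0.409) × 97 = 39.6064
  x=4: (0.083/0.409) × 221 = 44.8484
  x=5: (0.051/0.409) × 83 = 10.3496
  x=6: (0.022/0.409) × 127 = 6.8313
Sum = 339.0000 + 39.6064 + 44.8484 + 10.3496 + 6.8313 = 440.6357

440.64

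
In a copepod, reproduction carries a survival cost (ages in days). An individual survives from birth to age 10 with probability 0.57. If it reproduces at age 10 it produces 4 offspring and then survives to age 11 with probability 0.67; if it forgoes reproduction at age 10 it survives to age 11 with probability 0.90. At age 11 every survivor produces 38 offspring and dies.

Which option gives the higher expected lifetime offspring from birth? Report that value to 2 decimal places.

breed at age 10: R₀ = 0.57 × (4 + 0.67 × 38) = 0.57 × 29.4600 = 16.7922
delay to age 11: R₀ = 0.57 × (0.90 × 38) = 0.57 × 34.2000 = 19.4940
Higher: delay to age 11 (19.4940).

19.49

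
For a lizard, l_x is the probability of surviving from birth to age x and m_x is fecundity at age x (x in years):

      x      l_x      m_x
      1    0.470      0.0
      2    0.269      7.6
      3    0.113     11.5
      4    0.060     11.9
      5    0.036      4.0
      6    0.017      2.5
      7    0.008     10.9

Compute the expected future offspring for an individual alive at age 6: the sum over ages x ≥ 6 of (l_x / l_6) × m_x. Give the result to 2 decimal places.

7.63

l_6 = 0.017. Conditional survival from age 6 to x is l_x / l_6.
  x=6: (0.017/0.017) × 2.5 = 2.5000
  x=7: (0.008/0.017) × 10.9 = 5.1294
Sum = 2.5000 + 5.1294 = 7.6294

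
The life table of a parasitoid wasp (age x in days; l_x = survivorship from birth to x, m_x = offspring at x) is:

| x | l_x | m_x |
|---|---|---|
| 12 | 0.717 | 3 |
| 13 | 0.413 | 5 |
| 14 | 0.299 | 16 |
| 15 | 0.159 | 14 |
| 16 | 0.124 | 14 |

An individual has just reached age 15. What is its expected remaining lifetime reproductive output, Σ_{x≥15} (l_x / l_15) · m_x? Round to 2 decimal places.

l_15 = 0.159. Conditional survival from age 15 to x is l_x / l_15.
  x=15: (0.159/0.159) × 14 = 14.0000
  x=16: (0.124/0.159) × 14 = 10.9182
Sum = 14.0000 + 10.9182 = 24.9182

24.92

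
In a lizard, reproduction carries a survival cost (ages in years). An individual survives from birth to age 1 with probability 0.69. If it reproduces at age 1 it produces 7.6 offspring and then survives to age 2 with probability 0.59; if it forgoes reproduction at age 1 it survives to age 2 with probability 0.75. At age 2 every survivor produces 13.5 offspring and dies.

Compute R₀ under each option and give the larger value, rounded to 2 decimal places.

10.74

breed at age 1: R₀ = 0.69 × (7.6 + 0.59 × 13.5) = 0.69 × 15.5650 = 10.7398
delay to age 2: R₀ = 0.69 × (0.75 × 13.5) = 0.69 × 10.1250 = 6.9862
Higher: breed at age 1 (10.7398).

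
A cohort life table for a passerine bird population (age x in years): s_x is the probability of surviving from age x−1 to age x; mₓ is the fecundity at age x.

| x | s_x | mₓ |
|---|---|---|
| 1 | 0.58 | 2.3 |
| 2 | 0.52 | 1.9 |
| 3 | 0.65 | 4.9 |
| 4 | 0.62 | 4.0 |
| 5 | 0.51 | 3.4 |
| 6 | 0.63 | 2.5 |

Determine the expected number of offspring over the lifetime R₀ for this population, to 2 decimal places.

3.66

Survivorship from birth: l_x = s_1·s_2·…·s_x.
  l_1 = 0.58000
  l_2 = 0.30160
  l_3 = 0.19604
  l_4 = 0.12154
  l_5 = 0.06199
  l_6 = 0.03905
R₀ = Σ l_x mₓ:
  age 1: 0.58000 × 2.3 = 1.3340
  age 2: 0.30160 × 1.9 = 0.5730
  age 3: 0.19604 × 4.9 = 0.9606
  age 4: 0.12154 × 4.0 = 0.4862
  age 5: 0.06199 × 3.4 = 0.2108
  age 6: 0.03905 × 2.5 = 0.0976
R₀ = 1.3340 + 0.5730 + 0.9606 + 0.4862 + 0.2108 + 0.0976 = 3.6622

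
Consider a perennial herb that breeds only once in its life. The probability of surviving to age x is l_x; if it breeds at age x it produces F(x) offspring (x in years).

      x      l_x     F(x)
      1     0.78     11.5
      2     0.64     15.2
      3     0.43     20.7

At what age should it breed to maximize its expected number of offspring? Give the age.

Expected offspring if breeding at age x = l_x × F(x):
  age 1: 0.78 × 11.5 = 8.970
  age 2: 0.64 × 15.2 = 9.728
  age 3: 0.43 × 20.7 = 8.901
Maximum at age 2 (9.728).

2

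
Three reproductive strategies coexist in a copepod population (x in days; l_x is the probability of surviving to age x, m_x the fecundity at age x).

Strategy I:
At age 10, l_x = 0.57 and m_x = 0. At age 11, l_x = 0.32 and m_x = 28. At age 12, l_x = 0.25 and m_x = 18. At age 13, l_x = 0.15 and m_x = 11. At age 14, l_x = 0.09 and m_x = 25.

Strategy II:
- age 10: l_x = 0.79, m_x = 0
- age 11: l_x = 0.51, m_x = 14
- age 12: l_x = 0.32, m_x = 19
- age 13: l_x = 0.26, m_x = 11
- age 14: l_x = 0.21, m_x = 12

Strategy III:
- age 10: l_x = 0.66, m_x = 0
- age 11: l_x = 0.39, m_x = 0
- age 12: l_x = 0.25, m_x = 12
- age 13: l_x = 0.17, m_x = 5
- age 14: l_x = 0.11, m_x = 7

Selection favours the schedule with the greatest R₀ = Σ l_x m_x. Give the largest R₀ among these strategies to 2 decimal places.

18.60

Strategy I: R₀ = 0.57×0 + 0.32×28 + 0.25×18 + 0.15×11 + 0.09×25 = 17.3600
Strategy II: R₀ = 0.79×0 + 0.51×14 + 0.32×19 + 0.26×11 + 0.21×12 = 18.6000
Strategy III: R₀ = 0.66×0 + 0.39×0 + 0.25×12 + 0.17×5 + 0.11×7 = 4.6200
Highest R₀: strategy II with 18.6000.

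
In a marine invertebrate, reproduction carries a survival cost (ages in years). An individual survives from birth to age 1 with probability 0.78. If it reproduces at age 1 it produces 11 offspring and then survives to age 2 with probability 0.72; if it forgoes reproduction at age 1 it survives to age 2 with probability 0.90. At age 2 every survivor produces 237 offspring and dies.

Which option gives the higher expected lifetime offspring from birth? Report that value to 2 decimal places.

breed at age 1: R₀ = 0.78 × (11 + 0.72 × 237) = 0.78 × 181.6400 = 141.6792
delay to age 2: R₀ = 0.78 × (0.90 × 237) = 0.78 × 213.3000 = 166.3740
Higher: delay to age 2 (166.3740).

166.37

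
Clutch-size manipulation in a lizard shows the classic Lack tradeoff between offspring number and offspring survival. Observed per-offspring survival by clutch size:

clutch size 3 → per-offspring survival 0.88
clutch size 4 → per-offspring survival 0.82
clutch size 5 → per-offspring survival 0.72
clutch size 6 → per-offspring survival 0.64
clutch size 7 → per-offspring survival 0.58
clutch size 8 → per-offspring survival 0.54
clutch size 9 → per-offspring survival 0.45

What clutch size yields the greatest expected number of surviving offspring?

8

Expected surviving offspring = c × s(c):
  c=3: 3 × 0.88 = 2.640
  c=4: 4 × 0.82 = 3.280
  c=5: 5 × 0.72 = 3.600
  c=6: 6 × 0.64 = 3.840
  c=7: 7 × 0.58 = 4.060
  c=8: 8 × 0.54 = 4.320
  c=9: 9 × 0.45 = 4.050
Maximum at c = 8 (4.320 surviving offspring).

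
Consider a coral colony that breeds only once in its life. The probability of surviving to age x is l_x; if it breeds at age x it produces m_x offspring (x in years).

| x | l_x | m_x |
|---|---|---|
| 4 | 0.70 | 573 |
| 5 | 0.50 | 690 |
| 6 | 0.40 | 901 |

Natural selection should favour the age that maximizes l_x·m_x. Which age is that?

4

Expected offspring if breeding at age x = l_x × m_x:
  age 4: 0.70 × 573 = 401.100
  age 5: 0.50 × 690 = 345.000
  age 6: 0.40 × 901 = 360.400
Maximum at age 4 (401.100).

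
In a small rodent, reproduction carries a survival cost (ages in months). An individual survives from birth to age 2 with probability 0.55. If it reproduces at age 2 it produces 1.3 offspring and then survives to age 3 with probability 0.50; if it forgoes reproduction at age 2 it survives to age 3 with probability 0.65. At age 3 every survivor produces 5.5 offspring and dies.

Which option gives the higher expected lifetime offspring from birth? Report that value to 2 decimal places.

2.23

breed at age 2: R₀ = 0.55 × (1.3 + 0.50 × 5.5) = 0.55 × 4.0500 = 2.2275
delay to age 3: R₀ = 0.55 × (0.65 × 5.5) = 0.55 × 3.5750 = 1.9663
Higher: breed at age 2 (2.2275).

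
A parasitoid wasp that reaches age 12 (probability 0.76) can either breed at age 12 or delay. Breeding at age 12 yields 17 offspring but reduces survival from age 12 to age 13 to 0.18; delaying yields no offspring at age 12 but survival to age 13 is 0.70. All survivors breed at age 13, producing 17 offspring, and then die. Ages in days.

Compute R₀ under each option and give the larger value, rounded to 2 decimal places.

15.25

breed at age 12: R₀ = 0.76 × (17 + 0.18 × 17) = 0.76 × 20.0600 = 15.2456
delay to age 13: R₀ = 0.76 × (0.70 × 17) = 0.76 × 11.9000 = 9.0440
Higher: breed at age 12 (15.2456).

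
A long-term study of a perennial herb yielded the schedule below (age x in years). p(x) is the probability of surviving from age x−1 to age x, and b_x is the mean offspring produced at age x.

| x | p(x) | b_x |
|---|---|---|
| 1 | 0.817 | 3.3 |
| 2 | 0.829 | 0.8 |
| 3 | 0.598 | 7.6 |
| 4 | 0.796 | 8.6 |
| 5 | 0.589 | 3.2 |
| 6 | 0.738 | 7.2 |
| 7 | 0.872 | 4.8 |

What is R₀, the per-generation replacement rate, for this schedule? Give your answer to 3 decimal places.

Survivorship from birth: l_x = p_1·p_2·…·p_x.
  l_1 = 0.81700
  l_2 = 0.67729
  l_3 = 0.40502
  l_4 = 0.32240
  l_5 = 0.18989
  l_6 = 0.14014
  l_7 = 0.12220
R₀ = Σ l_x b_x:
  age 1: 0.81700 × 3.3 = 2.6961
  age 2: 0.67729 × 0.8 = 0.5418
  age 3: 0.40502 × 7.6 = 3.0782
  age 4: 0.32240 × 8.6 = 2.7726
  age 5: 0.18989 × 3.2 = 0.6076
  age 6: 0.14014 × 7.2 = 1.0090
  age 7: 0.12220 × 4.8 = 0.5866
R₀ = 2.6961 + 0.5418 + 3.0782 + 2.7726 + 0.6076 + 1.0090 + 0.5866 = 11.2919

11.292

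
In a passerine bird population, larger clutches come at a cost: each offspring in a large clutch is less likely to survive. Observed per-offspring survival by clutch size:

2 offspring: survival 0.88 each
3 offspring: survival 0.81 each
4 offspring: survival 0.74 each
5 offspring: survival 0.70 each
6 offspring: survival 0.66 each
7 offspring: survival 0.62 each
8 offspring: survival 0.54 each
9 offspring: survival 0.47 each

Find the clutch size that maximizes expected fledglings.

Expected fledglings = c × s(c):
  c=2: 2 × 0.88 = 1.760
  c=3: 3 × 0.81 = 2.430
  c=4: 4 × 0.74 = 2.960
  c=5: 5 × 0.70 = 3.500
  c=6: 6 × 0.66 = 3.960
  c=7: 7 × 0.62 = 4.340
  c=8: 8 × 0.54 = 4.320
  c=9: 9 × 0.47 = 4.230
Maximum at c = 7 (4.340 fledglings).

7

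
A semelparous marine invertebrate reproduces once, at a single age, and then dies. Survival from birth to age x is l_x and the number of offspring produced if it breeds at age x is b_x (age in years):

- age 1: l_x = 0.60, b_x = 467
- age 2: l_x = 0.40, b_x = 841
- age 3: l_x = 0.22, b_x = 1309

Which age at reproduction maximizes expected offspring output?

Expected offspring if breeding at age x = l_x × b_x:
  age 1: 0.60 × 467 = 280.200
  age 2: 0.40 × 841 = 336.400
  age 3: 0.22 × 1309 = 287.980
Maximum at age 2 (336.400).

2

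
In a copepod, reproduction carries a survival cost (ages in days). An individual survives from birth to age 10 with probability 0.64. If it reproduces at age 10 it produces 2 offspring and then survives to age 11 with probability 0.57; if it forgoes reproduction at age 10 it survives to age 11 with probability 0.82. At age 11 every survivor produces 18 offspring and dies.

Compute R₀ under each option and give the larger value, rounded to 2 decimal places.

breed at age 10: R₀ = 0.64 × (2 + 0.57 × 18) = 0.64 × 12.2600 = 7.8464
delay to age 11: R₀ = 0.64 × (0.82 × 18) = 0.64 × 14.7600 = 9.4464
Higher: delay to age 11 (9.4464).

9.45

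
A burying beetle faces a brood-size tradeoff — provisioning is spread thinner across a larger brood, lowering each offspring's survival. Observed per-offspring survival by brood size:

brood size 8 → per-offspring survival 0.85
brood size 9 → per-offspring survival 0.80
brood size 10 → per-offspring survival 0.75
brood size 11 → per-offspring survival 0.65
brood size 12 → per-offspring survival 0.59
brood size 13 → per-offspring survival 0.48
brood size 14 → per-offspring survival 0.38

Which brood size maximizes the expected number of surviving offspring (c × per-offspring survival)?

10

Expected surviving offspring = c × s(c):
  c=8: 8 × 0.85 = 6.800
  c=9: 9 × 0.80 = 7.200
  c=10: 10 × 0.75 = 7.500
  c=11: 11 × 0.65 = 7.150
  c=12: 12 × 0.59 = 7.080
  c=13: 13 × 0.48 = 6.240
  c=14: 14 × 0.38 = 5.320
Maximum at c = 10 (7.500 surviving offspring).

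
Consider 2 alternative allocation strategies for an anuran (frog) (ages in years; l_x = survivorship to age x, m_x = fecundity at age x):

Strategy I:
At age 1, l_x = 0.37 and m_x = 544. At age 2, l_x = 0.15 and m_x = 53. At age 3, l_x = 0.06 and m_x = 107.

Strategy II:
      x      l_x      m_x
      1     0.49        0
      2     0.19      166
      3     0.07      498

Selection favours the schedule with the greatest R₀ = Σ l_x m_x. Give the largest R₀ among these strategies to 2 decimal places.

Strategy I: R₀ = 0.37×544 + 0.15×53 + 0.06×107 = 215.6500
Strategy II: R₀ = 0.49×0 + 0.19×166 + 0.07×498 = 66.4000
Highest R₀: strategy I with 215.6500.

215.65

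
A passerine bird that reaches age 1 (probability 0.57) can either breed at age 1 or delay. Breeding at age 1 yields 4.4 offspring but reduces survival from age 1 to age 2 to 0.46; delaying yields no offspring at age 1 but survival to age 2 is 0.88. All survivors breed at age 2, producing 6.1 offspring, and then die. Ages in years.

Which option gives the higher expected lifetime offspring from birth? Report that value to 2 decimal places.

breed at age 1: R₀ = 0.57 × (4.4 + 0.46 × 6.1) = 0.57 × 7.2060 = 4.1074
delay to age 2: R₀ = 0.57 × (0.88 × 6.1) = 0.57 × 5.3680 = 3.0598
Higher: breed at age 1 (4.1074).

4.11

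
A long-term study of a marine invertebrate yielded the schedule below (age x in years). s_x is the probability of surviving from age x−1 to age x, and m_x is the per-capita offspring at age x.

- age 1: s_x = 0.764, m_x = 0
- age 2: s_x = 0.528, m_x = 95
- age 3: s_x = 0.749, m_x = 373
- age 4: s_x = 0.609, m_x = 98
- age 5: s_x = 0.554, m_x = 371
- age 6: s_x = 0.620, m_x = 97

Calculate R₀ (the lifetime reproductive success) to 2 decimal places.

Survivorship from birth: l_x = s_1·s_2·…·s_x.
  l_1 = 0.76400
  l_2 = 0.40339
  l_3 = 0.30214
  l_4 = 0.18400
  l_5 = 0.10194
  l_6 = 0.06320
R₀ = Σ l_x m_x:
  age 1: 0.76400 × 0 = 0.0000
  age 2: 0.40339 × 95 = 38.3221
  age 3: 0.30214 × 373 = 112.6982
  age 4: 0.18400 × 98 = 18.0320
  age 5: 0.10194 × 371 = 37.8197
  age 6: 0.06320 × 97 = 6.1304
R₀ = 0.0000 + 38.3221 + 112.6982 + 18.0320 + 37.8197 + 6.1304 = 213.0024

213.00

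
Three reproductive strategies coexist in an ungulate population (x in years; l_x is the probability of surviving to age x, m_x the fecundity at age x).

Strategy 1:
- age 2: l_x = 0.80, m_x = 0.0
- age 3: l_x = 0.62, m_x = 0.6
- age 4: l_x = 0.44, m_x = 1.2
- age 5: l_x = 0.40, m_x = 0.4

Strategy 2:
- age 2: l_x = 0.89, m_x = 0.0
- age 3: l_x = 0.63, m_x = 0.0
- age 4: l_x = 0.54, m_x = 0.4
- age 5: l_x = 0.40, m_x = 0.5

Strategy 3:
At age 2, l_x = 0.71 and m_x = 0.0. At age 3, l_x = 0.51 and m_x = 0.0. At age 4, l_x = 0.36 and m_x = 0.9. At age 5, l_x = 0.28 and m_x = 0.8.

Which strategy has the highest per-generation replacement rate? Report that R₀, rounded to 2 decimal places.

1.06

Strategy 1: R₀ = 0.80×0.0 + 0.62×0.6 + 0.44×1.2 + 0.40×0.4 = 1.0600
Strategy 2: R₀ = 0.89×0.0 + 0.63×0.0 + 0.54×0.4 + 0.40×0.5 = 0.4160
Strategy 3: R₀ = 0.71×0.0 + 0.51×0.0 + 0.36×0.9 + 0.28×0.8 = 0.5480
Highest R₀: strategy 1 with 1.0600.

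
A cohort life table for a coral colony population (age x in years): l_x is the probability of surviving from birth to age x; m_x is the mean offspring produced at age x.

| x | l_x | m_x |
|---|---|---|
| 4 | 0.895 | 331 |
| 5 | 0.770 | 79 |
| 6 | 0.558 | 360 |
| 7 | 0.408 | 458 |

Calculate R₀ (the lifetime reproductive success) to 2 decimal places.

744.82

R₀ = Σ l_x m_x:
  age 4: 0.895 × 331 = 296.2450
  age 5: 0.770 × 79 = 60.8300
  age 6: 0.558 × 360 = 200.8800
  age 7: 0.408 × 458 = 186.8640
R₀ = 296.2450 + 60.8300 + 200.8800 + 186.8640 = 744.8190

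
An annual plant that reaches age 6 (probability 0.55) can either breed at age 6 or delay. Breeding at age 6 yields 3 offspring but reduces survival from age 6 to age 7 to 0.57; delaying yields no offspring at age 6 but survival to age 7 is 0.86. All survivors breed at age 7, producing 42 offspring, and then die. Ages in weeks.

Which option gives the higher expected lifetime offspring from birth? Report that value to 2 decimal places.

19.87

breed at age 6: R₀ = 0.55 × (3 + 0.57 × 42) = 0.55 × 26.9400 = 14.8170
delay to age 7: R₀ = 0.55 × (0.86 × 42) = 0.55 × 36.1200 = 19.8660
Higher: delay to age 7 (19.8660).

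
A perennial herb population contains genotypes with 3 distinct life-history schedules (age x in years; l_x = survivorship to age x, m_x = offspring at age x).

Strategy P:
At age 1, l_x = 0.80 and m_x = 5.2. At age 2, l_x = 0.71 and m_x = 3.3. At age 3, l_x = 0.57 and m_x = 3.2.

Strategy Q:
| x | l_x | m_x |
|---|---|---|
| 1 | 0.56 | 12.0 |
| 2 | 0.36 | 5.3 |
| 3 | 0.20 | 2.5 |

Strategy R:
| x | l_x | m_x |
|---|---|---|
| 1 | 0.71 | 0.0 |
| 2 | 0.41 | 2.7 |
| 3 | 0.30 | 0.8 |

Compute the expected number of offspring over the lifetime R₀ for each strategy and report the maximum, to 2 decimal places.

9.13

Strategy P: R₀ = 0.80×5.2 + 0.71×3.3 + 0.57×3.2 = 8.3270
Strategy Q: R₀ = 0.56×12.0 + 0.36×5.3 + 0.20×2.5 = 9.1280
Strategy R: R₀ = 0.71×0.0 + 0.41×2.7 + 0.30×0.8 = 1.3470
Highest R₀: strategy Q with 9.1280.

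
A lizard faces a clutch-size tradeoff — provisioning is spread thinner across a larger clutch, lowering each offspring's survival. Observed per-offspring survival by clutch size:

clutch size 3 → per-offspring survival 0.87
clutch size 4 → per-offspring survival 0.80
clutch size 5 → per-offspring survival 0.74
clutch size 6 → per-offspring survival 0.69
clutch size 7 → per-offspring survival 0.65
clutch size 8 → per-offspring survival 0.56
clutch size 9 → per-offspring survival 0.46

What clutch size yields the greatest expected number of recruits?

Expected recruits = c × s(c):
  c=3: 3 × 0.87 = 2.610
  c=4: 4 × 0.80 = 3.200
  c=5: 5 × 0.74 = 3.700
  c=6: 6 × 0.69 = 4.140
  c=7: 7 × 0.65 = 4.550
  c=8: 8 × 0.56 = 4.480
  c=9: 9 × 0.46 = 4.140
Maximum at c = 7 (4.550 recruits).

7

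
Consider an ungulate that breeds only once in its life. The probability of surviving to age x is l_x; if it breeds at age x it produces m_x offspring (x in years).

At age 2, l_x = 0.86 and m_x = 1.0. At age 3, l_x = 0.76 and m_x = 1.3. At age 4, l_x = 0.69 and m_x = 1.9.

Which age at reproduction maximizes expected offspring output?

Expected offspring if breeding at age x = l_x × m_x:
  age 2: 0.86 × 1.0 = 0.860
  age 3: 0.76 × 1.3 = 0.988
  age 4: 0.69 × 1.9 = 1.311
Maximum at age 4 (1.311).

4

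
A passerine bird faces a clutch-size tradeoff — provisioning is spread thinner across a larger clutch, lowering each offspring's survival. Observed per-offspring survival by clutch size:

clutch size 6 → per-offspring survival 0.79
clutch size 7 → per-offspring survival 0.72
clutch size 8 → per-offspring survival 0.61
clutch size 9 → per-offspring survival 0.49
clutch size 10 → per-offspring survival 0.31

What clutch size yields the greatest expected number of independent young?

7

Expected independent young = c × s(c):
  c=6: 6 × 0.79 = 4.740
  c=7: 7 × 0.72 = 5.040
  c=8: 8 × 0.61 = 4.880
  c=9: 9 × 0.49 = 4.410
  c=10: 10 × 0.31 = 3.100
Maximum at c = 7 (5.040 independent young).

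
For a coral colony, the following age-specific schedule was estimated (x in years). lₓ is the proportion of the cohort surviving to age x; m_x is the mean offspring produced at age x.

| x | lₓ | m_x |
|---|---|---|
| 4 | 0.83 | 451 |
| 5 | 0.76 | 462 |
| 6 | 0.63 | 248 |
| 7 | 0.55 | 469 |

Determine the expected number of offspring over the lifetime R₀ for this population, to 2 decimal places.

1139.64

R₀ = Σ lₓ m_x:
  age 4: 0.83 × 451 = 374.3300
  age 5: 0.76 × 462 = 351.1200
  age 6: 0.63 × 248 = 156.2400
  age 7: 0.55 × 469 = 257.9500
R₀ = 374.3300 + 351.1200 + 156.2400 + 257.9500 = 1139.6400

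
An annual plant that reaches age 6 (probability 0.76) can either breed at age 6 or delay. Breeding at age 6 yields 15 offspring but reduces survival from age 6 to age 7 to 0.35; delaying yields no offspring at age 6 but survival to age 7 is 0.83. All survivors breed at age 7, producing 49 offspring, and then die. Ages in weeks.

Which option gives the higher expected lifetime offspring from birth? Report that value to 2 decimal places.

breed at age 6: R₀ = 0.76 × (15 + 0.35 × 49) = 0.76 × 32.1500 = 24.4340
delay to age 7: R₀ = 0.76 × (0.83 × 49) = 0.76 × 40.6700 = 30.9092
Higher: delay to age 7 (30.9092).

30.91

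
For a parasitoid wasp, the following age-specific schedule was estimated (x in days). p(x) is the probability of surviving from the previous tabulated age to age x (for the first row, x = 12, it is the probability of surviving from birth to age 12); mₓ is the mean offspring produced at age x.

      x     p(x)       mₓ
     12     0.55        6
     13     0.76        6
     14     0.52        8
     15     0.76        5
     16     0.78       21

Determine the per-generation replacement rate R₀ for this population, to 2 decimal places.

Survivorship from birth: l_x = p_12·p_13·…·p_x.
  l_12 = 0.55000
  l_13 = 0.41800
  l_14 = 0.21736
  l_15 = 0.16519
  l_16 = 0.12885
R₀ = Σ l_x mₓ:
  age 12: 0.55000 × 6 = 3.3000
  age 13: 0.41800 × 6 = 2.5080
  age 14: 0.21736 × 8 = 1.7389
  age 15: 0.16519 × 5 = 0.8259
  age 16: 0.12885 × 21 = 2.7058
R₀ = 3.3000 + 2.5080 + 1.7389 + 0.8259 + 2.7058 = 11.0787

11.08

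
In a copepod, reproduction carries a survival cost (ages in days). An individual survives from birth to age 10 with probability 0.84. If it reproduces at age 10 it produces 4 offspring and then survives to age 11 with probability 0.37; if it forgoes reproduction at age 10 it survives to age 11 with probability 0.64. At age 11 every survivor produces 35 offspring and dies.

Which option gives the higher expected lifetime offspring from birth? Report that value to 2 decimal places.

breed at age 10: R₀ = 0.84 × (4 + 0.37 × 35) = 0.84 × 16.9500 = 14.2380
delay to age 11: R₀ = 0.84 × (0.64 × 35) = 0.84 × 22.4000 = 18.8160
Higher: delay to age 11 (18.8160).

18.82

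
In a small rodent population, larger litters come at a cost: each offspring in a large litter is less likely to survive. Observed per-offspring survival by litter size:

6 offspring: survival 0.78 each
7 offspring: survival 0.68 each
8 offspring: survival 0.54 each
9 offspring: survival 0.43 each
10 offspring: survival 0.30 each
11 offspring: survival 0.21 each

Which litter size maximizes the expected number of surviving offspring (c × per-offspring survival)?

Expected surviving offspring = c × s(c):
  c=6: 6 × 0.78 = 4.680
  c=7: 7 × 0.68 = 4.760
  c=8: 8 × 0.54 = 4.320
  c=9: 9 × 0.43 = 3.870
  c=10: 10 × 0.30 = 3.000
  c=11: 11 × 0.21 = 2.310
Maximum at c = 7 (4.760 surviving offspring).

7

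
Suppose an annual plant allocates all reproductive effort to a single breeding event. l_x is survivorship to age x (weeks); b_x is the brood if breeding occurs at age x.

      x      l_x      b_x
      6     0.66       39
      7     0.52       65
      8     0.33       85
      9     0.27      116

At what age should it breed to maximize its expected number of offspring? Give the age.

7

Expected offspring if breeding at age x = l_x × b_x:
  age 6: 0.66 × 39 = 25.740
  age 7: 0.52 × 65 = 33.800
  age 8: 0.33 × 85 = 28.050
  age 9: 0.27 × 116 = 31.320
Maximum at age 7 (33.800).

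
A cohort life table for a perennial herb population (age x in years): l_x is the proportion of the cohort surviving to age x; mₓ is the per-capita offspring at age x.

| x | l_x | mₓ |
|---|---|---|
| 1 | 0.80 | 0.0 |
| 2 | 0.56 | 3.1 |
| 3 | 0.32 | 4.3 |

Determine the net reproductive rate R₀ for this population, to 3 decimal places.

3.112

R₀ = Σ l_x mₓ:
  age 1: 0.80 × 0.0 = 0.0000
  age 2: 0.56 × 3.1 = 1.7360
  age 3: 0.32 × 4.3 = 1.3760
R₀ = 0.0000 + 1.7360 + 1.3760 = 3.1120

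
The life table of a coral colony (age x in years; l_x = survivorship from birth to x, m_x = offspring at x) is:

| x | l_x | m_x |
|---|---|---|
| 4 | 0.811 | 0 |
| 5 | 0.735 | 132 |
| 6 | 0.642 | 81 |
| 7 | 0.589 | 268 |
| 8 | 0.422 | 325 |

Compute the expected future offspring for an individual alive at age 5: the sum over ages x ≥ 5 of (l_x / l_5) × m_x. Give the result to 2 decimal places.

l_5 = 0.735. Conditional survival from age 5 to x is l_x / l_5.
  x=5: (0.735/0.735) × 132 = 132.0000
  x=6: (0.642/0.735) × 81 = 70.7510
  x=7: (0.589/0.735) × 268 = 214.7646
  x=8: (0.422/0.735) × 325 = 186.5986
Sum = 132.0000 + 70.7510 + 214.7646 + 186.5986 = 604.1143

604.11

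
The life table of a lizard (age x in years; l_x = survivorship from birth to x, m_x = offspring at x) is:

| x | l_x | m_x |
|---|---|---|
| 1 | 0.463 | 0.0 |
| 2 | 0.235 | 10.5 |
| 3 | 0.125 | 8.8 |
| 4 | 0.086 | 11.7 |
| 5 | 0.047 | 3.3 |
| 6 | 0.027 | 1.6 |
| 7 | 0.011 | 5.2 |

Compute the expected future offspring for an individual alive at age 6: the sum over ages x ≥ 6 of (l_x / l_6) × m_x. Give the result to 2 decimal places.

l_6 = 0.027. Conditional survival from age 6 to x is l_x / l_6.
  x=6: (0.027/0.027) × 1.6 = 1.6000
  x=7: (0.011/0.027) × 5.2 = 2.1185
Sum = 1.6000 + 2.1185 = 3.7185

3.72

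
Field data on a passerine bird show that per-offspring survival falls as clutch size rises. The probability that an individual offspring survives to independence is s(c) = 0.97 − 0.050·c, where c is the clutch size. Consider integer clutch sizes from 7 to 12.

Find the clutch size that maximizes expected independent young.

10

Expected independent young = c × s(c):
  c=7: 7 × 0.620 = 4.340
  c=8: 8 × 0.570 = 4.560
  c=9: 9 × 0.520 = 4.680
  c=10: 10 × 0.470 = 4.700
  c=11: 11 × 0.420 = 4.620
  c=12: 12 × 0.370 = 4.440
Maximum at c = 10 (4.700 independent young).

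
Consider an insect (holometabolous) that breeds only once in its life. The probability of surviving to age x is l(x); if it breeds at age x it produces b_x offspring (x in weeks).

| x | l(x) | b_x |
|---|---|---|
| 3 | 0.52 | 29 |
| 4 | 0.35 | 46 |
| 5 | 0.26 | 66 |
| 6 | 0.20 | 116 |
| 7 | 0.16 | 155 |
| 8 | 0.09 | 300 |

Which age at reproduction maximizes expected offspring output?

8

Expected offspring if breeding at age x = l(x) × b_x:
  age 3: 0.52 × 29 = 15.080
  age 4: 0.35 × 46 = 16.100
  age 5: 0.26 × 66 = 17.160
  age 6: 0.20 × 116 = 23.200
  age 7: 0.16 × 155 = 24.800
  age 8: 0.09 × 300 = 27.000
Maximum at age 8 (27.000).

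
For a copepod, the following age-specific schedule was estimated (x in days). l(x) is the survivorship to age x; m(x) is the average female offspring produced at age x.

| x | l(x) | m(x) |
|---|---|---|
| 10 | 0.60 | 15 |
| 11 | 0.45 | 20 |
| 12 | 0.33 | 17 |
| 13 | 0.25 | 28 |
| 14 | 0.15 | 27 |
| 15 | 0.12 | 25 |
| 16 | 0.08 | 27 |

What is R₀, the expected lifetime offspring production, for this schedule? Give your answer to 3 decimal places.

R₀ = Σ l(x) m(x):
  age 10: 0.60 × 15 = 9.0000
  age 11: 0.45 × 20 = 9.0000
  age 12: 0.33 × 17 = 5.6100
  age 13: 0.25 × 28 = 7.0000
  age 14: 0.15 × 27 = 4.0500
  age 15: 0.12 × 25 = 3.0000
  age 16: 0.08 × 27 = 2.1600
R₀ = 9.0000 + 9.0000 + 5.6100 + 7.0000 + 4.0500 + 3.0000 + 2.1600 = 39.8200

39.820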